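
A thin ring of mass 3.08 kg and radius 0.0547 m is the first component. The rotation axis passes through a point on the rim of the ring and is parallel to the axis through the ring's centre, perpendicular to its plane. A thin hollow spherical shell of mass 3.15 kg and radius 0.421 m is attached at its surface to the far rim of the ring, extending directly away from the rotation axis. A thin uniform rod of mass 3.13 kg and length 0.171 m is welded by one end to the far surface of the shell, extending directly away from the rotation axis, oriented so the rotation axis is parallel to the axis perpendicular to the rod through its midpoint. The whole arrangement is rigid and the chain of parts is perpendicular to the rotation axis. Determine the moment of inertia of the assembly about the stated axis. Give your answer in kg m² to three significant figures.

4.65

Thin ring: I_cm = MR² = (3.08)(0.0547)² = 0.0092156 kg m²; centre at d = 0.0547 m, so the parallel axis theorem gives I = 0.0092156 + (3.08)(0.0547)² = 0.018431 kg m².
Spherical shell: I_cm = (2/3)MR² = (2/3)(3.15)(0.421)² = 0.37221 kg m²; centre at d = 0.0547 + 0.0547 + 0.421 = 0.5304 m, so the parallel axis theorem gives I = 0.37221 + (3.15)(0.5304)² = 1.2584 kg m².
Thin rod: I_cm = (1/12)ML² = (1/12)(3.13)(0.171)² = 0.007627 kg m²; centre at d = 0.0547 + 0.0547 + 0.421 + 0.421 + 0.0855 = 1.0369 m, so the parallel axis theorem gives I = 0.007627 + (3.13)(1.0369)² = 3.3729 kg m².
Total I = 0.018431 + 1.2584 + 3.3729 = 4.6497 kg m².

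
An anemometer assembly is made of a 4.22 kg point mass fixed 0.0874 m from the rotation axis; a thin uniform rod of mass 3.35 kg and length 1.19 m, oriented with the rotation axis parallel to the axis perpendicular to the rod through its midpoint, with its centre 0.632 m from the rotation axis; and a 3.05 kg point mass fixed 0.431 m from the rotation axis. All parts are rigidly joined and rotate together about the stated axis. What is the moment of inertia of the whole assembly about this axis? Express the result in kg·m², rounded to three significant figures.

Point mass: I_cm = 0; centre at d = 0.0874 m, so the parallel axis theorem gives I = 0 + (4.22)(0.0874)² = 0.032236 kg·m².
Thin rod: I_cm = (1/12)ML² = (1/12)(3.35)(1.19)² = 0.39533 kg·m²; centre at d = 0.632 m, so the parallel axis theorem gives I = 0.39533 + (3.35)(0.632)² = 1.7334 kg·m².
Point mass: I_cm = 0; centre at d = 0.431 m, so the parallel axis theorem gives I = 0 + (3.05)(0.431)² = 0.56657 kg·m².
Total I = 0.032236 + 1.7334 + 0.56657 = 2.3322 kg·m².

2.33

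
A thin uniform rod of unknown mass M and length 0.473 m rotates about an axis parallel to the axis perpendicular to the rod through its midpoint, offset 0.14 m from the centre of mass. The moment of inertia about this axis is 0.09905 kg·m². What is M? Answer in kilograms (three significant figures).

I = I_cm + Md² = (1/12)ML² + Md² = M·[0.0833333·(0.473)² + (0.14)²] = M·0.038244.
So M = 0.09905 / 0.038244 = 2.5899 kg.

2.59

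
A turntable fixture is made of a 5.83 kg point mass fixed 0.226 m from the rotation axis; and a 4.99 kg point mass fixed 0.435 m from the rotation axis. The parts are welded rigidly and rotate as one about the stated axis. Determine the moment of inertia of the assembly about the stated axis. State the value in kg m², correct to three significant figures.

1.24

Point mass: I_cm = 0; centre at d = 0.226 m, so the parallel axis theorem gives I = 0 + (5.83)(0.226)² = 0.29777 kg m².
Point mass: I_cm = 0; centre at d = 0.435 m, so the parallel axis theorem gives I = 0 + (4.99)(0.435)² = 0.94423 kg m².
Total I = 0.29777 + 0.94423 = 1.242 kg m².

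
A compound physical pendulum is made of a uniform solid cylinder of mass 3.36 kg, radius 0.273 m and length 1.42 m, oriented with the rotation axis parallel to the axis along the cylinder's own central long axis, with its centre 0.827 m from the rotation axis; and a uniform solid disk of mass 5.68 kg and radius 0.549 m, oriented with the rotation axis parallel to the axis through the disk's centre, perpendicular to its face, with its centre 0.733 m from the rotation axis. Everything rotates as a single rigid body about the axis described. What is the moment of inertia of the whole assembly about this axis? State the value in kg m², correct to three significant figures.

Solid cylinder: I_cm = (1/2)MR² = (1/2)(3.36)(0.273)² = 0.12521 kg m²; centre at d = 0.827 m, so the parallel axis theorem gives I = 0.12521 + (3.36)(0.827)² = 2.4232 kg m².
Solid disk: I_cm = (1/2)MR² = (1/2)(5.68)(0.549)² = 0.85598 kg m²; centre at d = 0.733 m, so the parallel axis theorem gives I = 0.85598 + (5.68)(0.733)² = 3.9078 kg m².
Total I = 2.4232 + 3.9078 = 6.331 kg m².

6.33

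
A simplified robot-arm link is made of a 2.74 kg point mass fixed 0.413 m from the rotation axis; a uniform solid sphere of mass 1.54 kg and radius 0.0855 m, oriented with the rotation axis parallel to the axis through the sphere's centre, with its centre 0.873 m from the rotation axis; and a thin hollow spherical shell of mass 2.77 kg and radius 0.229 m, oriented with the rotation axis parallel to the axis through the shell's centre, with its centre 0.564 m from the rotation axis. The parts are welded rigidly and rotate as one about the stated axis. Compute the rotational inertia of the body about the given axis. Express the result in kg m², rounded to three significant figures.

Point mass: I_cm = 0; centre at d = 0.413 m, so I = I_cm + Md² gives I = 0 + (2.74)(0.413)² = 0.46736 kg m².
Solid sphere: I_cm = (2/5)MR² = (2/5)(1.54)(0.0855)² = 0.0045031 kg m²; centre at d = 0.873 m, so I = I_cm + Md² gives I = 0.0045031 + (1.54)(0.873)² = 1.1782 kg m².
Spherical shell: I_cm = (2/3)MR² = (2/3)(2.77)(0.229)² = 0.096841 kg m²; centre at d = 0.564 m, so I = I_cm + Md² gives I = 0.096841 + (2.77)(0.564)² = 0.97797 kg m².
Total I = 0.46736 + 1.1782 + 0.97797 = 2.6235 kg m².

2.62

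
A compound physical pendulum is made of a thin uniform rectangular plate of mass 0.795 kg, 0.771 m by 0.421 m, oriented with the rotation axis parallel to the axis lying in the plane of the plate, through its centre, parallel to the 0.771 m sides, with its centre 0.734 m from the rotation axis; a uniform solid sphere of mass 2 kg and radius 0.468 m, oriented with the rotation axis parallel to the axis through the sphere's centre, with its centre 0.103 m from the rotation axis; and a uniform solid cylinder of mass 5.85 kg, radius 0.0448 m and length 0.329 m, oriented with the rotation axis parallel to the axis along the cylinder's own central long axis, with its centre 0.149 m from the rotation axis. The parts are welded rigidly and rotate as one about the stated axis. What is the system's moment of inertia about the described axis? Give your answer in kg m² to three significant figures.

0.772

Rectangular plate: I_cm = (1/12)Mb² = (1/12)(0.795)(0.421)² = 0.011742 kg m²; centre at d = 0.734 m, so I = I_cm + Md² gives I = 0.011742 + (0.795)(0.734)² = 0.44005 kg m².
Solid sphere: I_cm = (2/5)MR² = (2/5)(2)(0.468)² = 0.17522 kg m²; centre at d = 0.103 m, so I = I_cm + Md² gives I = 0.17522 + (2)(0.103)² = 0.19644 kg m².
Solid cylinder: I_cm = (1/2)MR² = (1/2)(5.85)(0.0448)² = 0.0058706 kg m²; centre at d = 0.149 m, so I = I_cm + Md² gives I = 0.0058706 + (5.85)(0.149)² = 0.13575 kg m².
Total I = 0.44005 + 0.19644 + 0.13575 = 0.77224 kg m².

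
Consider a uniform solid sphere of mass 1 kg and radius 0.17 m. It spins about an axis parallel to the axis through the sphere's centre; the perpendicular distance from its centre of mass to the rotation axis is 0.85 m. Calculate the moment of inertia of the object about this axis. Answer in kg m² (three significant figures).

0.734

I_cm = (2/5)MR² = (2/5)(1)(0.17)² = 0.01156 kg m²; centre at d = 0.85 m, so I = I_cm + Md² gives I = 0.01156 + (1)(0.85)² = 0.73406 kg m².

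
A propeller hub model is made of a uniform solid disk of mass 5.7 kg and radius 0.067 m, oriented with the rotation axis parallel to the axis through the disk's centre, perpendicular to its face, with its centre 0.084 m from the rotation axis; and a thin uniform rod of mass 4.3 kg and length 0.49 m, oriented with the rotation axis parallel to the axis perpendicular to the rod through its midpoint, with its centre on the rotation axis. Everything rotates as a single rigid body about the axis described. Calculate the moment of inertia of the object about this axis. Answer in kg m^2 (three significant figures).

Solid disk: I_cm = (1/2)MR² = (1/2)(5.7)(0.067)² = 0.012794 kg m^2; centre at d = 0.084 m, so I = I_cm + Md² gives I = 0.012794 + (5.7)(0.084)² = 0.053013 kg m^2.
Thin rod: I_cm = (1/12)ML² = (1/12)(4.3)(0.49)² = 0.086036 kg m^2; axis through the centre, so I = 0.086036 kg m^2.
Total I = 0.053013 + 0.086036 = 0.13905 kg m^2.

0.139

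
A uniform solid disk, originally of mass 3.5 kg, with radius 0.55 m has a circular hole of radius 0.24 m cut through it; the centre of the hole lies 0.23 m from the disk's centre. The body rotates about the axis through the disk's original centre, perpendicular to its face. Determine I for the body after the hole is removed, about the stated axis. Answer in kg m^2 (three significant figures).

0.475

Unpierced body about its centre: I₀ = (1/2)MR² = (1/2)(3.5)(0.55)² = 0.52938 kg m^2.
The removed disk has mass m = M·(r/R)² = (3.5)(0.24/0.55)² = 0.66645 kg (same uniform areal density).
Its moment of inertia about the rotation axis (parallel-axis theorem): I_hole = (1/2)mr² + md² = (1/2)(0.66645)(0.24)² + (0.66645)(0.23)² = 0.054449 kg m^2.
Treating the hole as negative mass, I = I₀ − I_hole = 0.52938 − 0.054449 = 0.47493 kg m^2.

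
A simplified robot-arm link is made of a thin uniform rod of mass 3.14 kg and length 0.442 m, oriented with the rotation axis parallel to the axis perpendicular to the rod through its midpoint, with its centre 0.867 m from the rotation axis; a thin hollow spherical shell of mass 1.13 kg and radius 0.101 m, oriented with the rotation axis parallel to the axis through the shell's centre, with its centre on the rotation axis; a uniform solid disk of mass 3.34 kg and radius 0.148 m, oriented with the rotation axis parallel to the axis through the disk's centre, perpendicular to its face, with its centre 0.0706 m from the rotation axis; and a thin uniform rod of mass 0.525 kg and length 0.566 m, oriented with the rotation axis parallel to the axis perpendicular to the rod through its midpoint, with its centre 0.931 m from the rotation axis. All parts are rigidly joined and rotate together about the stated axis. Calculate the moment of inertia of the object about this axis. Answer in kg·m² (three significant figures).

Thin rod: I_cm = (1/12)ML² = (1/12)(3.14)(0.442)² = 0.05112 kg·m²; centre at d = 0.867 m, so the parallel axis theorem gives I = 0.05112 + (3.14)(0.867)² = 2.4114 kg·m².
Spherical shell: I_cm = (2/3)MR² = (2/3)(1.13)(0.101)² = 0.0076848 kg·m²; axis through the centre, so I = 0.0076848 kg·m².
Solid disk: I_cm = (1/2)MR² = (1/2)(3.34)(0.148)² = 0.03658 kg·m²; centre at d = 0.0706 m, so the parallel axis theorem gives I = 0.03658 + (3.34)(0.0706)² = 0.053227 kg·m².
Thin rod: I_cm = (1/12)ML² = (1/12)(0.525)(0.566)² = 0.014016 kg·m²; centre at d = 0.931 m, so the parallel axis theorem gives I = 0.014016 + (0.525)(0.931)² = 0.46907 kg·m².
Total I = 2.4114 + 0.0076848 + 0.053227 + 0.46907 = 2.9414 kg·m².

2.94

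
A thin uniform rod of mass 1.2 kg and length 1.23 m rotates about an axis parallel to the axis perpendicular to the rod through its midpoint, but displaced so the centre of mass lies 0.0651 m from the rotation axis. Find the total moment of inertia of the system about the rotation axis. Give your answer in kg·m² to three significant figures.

I_cm = (1/12)ML² = (1/12)(1.2)(1.23)² = 0.15129 kg·m²; centre at d = 0.0651 m, so the parallel axis theorem gives I = 0.15129 + (1.2)(0.0651)² = 0.15638 kg·m².

0.156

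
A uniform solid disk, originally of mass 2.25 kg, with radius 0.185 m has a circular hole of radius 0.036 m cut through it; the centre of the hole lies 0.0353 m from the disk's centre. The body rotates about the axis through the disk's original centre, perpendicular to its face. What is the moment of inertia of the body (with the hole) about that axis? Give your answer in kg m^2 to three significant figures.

0.0383

Unpierced body about its centre: I₀ = (1/2)MR² = (1/2)(2.25)(0.185)² = 0.038503 kg m^2.
The removed disk has mass m = M·(r/R)² = (2.25)(0.036/0.185)² = 0.085201 kg (same uniform areal density).
Its moment of inertia about the rotation axis (parallel-axis theorem): I_hole = (1/2)mr² + md² = (1/2)(0.085201)(0.036)² + (0.085201)(0.0353)² = 0.00016138 kg m^2.
Treating the hole as negative mass, I = I₀ − I_hole = 0.038503 − 0.00016138 = 0.038342 kg m^2.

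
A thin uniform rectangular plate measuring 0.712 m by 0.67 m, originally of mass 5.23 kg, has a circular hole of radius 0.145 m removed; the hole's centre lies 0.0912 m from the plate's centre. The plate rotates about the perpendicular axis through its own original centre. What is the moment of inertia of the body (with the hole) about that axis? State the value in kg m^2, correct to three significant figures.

Unpierced body about its centre: I₀ = (1/12)M(a²+b²) = (1/12)(5.23)[(0.712)² + (0.67)²] = 0.41659 kg m^2.
The removed disk has mass m = M·πr²/(ab) = (5.23)·π(0.145)²/(0.712·0.67) = 0.72416 kg (same uniform areal density).
Its moment of inertia about the rotation axis (parallel-axis theorem): I_hole = (1/2)mr² + md² = (1/2)(0.72416)(0.145)² + (0.72416)(0.0912)² = 0.013636 kg m^2.
Treating the hole as negative mass, I = I₀ − I_hole = 0.41659 − 0.013636 = 0.40295 kg m^2.

0.403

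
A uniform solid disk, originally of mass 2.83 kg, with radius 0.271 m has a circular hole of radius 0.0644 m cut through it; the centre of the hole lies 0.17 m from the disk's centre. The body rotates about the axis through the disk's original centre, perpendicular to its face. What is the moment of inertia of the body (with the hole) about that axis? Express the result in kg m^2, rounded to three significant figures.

0.0990

Unpierced body about its centre: I₀ = (1/2)MR² = (1/2)(2.83)(0.271)² = 0.10392 kg m^2.
The removed disk has mass m = M·(r/R)² = (2.83)(0.0644/0.271)² = 0.15982 kg (same uniform areal density).
Its moment of inertia about the rotation axis (parallel-axis theorem): I_hole = (1/2)mr² + md² = (1/2)(0.15982)(0.0644)² + (0.15982)(0.17)² = 0.0049501 kg m^2.
Treating the hole as negative mass, I = I₀ − I_hole = 0.10392 − 0.0049501 = 0.098969 kg m^2.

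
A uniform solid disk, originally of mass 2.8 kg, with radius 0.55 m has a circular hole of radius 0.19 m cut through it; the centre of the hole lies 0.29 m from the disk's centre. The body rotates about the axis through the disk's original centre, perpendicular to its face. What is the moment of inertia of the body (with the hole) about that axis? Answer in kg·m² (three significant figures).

Unpierced body about its centre: I₀ = (1/2)MR² = (1/2)(2.8)(0.55)² = 0.4235 kg·m².
The removed disk has mass m = M·(r/R)² = (2.8)(0.19/0.55)² = 0.33415 kg (same uniform areal density).
Its moment of inertia about the rotation axis (parallel-axis theorem): I_hole = (1/2)mr² + md² = (1/2)(0.33415)(0.19)² + (0.33415)(0.29)² = 0.034133 kg·m².
Treating the hole as negative mass, I = I₀ − I_hole = 0.4235 − 0.034133 = 0.38937 kg·m².

0.389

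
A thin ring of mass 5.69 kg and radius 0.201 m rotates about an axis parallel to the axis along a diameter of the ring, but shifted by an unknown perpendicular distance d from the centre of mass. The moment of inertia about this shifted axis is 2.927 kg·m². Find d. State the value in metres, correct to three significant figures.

About the centre-of-mass axis, I_cm = (1/2)MR² = (1/2)(5.69)(0.201)² = 0.11494 kg·m².
Parallel axis theorem: I = I_cm + Md², so Md² = 2.927 − 0.11494 = 2.8121 kg·m².
d = √(2.8121 / 5.69) = 0.703 m.

0.703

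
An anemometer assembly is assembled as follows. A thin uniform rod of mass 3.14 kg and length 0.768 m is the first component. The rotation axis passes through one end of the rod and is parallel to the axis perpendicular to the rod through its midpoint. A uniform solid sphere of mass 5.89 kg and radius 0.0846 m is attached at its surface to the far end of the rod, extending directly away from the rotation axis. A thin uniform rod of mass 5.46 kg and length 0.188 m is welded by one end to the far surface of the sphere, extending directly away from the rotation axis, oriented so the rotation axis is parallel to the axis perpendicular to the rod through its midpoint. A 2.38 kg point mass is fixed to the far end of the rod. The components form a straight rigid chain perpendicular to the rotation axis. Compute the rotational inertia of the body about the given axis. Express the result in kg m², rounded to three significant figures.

Thin rod: I_cm = (1/12)ML² = (1/12)(3.14)(0.768)² = 0.15434 kg m²; centre at d = 0.384 m, so the parallel axis theorem gives I = 0.15434 + (3.14)(0.384)² = 0.61735 kg m².
Solid sphere: I_cm = (2/5)MR² = (2/5)(5.89)(0.0846)² = 0.016862 kg m²; centre at d = 0.384 + 0.384 + 0.0846 = 0.8526 m, so the parallel axis theorem gives I = 0.016862 + (5.89)(0.8526)² = 4.2985 kg m².
Thin rod: I_cm = (1/12)ML² = (1/12)(5.46)(0.188)² = 0.016082 kg m²; centre at d = 0.384 + 0.384 + 0.0846 + 0.0846 + 0.094 = 1.0312 m, so the parallel axis theorem gives I = 0.016082 + (5.46)(1.0312)² = 5.8221 kg m².
Point mass: I_cm = 0; centre at d = 0.384 + 0.384 + 0.0846 + 0.0846 + 0.094 + 0.094 = 1.1252 m, so the parallel axis theorem gives I = 0 + (2.38)(1.1252)² = 3.0133 kg m².
Total I = 0.61735 + 4.2985 + 5.8221 + 3.0133 = 13.751 kg m².

13.8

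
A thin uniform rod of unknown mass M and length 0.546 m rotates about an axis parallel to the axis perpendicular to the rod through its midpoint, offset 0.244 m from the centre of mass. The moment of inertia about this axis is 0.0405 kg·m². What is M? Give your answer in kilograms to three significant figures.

0.480

I = I_cm + Md² = (1/12)ML² + Md² = M·[0.0833333·(0.546)² + (0.244)²] = M·0.084379.
So M = 0.0405 / 0.084379 = 0.47998 kg.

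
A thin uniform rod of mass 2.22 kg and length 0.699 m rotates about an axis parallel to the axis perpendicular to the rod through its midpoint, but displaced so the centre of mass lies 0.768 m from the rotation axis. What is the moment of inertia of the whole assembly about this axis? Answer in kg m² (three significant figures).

1.40

I_cm = (1/12)ML² = (1/12)(2.22)(0.699)² = 0.090391 kg m²; centre at d = 0.768 m, so I = I_cm + Md² gives I = 0.090391 + (2.22)(0.768)² = 1.3998 kg m².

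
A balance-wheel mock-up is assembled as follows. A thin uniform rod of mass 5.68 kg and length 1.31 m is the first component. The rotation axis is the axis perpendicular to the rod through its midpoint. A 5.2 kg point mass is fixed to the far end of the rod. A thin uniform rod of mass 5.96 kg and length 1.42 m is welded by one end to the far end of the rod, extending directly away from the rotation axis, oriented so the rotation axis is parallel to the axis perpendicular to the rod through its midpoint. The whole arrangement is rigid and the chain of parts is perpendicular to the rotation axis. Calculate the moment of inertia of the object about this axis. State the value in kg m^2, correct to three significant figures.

15.1

Thin rod: I_cm = (1/12)ML² = (1/12)(5.68)(1.31)² = 0.81229 kg m^2; axis through the centre, so I = 0.81229 kg m^2.
Point mass: I_cm = 0; centre at d = 0.655 m, so I = I_cm + Md² gives I = 0 + (5.2)(0.655)² = 2.2309 kg m^2.
Thin rod: I_cm = (1/12)ML² = (1/12)(5.96)(1.42)² = 1.0015 kg m^2; centre at d = 0.655 + 0.71 = 1.365 m, so I = I_cm + Md² gives I = 1.0015 + (5.96)(1.365)² = 12.106 kg m^2.
Total I = 0.81229 + 2.2309 + 12.106 = 15.15 kg m^2.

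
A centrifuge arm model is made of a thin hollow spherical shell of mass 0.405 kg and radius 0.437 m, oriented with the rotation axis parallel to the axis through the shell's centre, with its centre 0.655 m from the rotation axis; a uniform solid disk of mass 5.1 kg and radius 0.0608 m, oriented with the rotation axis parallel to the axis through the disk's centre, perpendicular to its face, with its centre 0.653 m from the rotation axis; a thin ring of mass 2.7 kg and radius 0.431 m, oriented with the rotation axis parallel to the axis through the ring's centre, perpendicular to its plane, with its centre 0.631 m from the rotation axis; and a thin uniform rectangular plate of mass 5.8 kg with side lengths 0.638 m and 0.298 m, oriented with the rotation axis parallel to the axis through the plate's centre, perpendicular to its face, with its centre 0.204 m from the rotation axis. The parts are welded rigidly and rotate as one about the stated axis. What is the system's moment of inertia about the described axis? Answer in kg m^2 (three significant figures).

4.47

Spherical shell: I_cm = (2/3)MR² = (2/3)(0.405)(0.437)² = 0.051562 kg m^2; centre at d = 0.655 m, so I = I_cm + Md² gives I = 0.051562 + (0.405)(0.655)² = 0.22532 kg m^2.
Solid disk: I_cm = (1/2)MR² = (1/2)(5.1)(0.0608)² = 0.0094264 kg m^2; centre at d = 0.653 m, so I = I_cm + Md² gives I = 0.0094264 + (5.1)(0.653)² = 2.1841 kg m^2.
Thin ring: I_cm = MR² = (2.7)(0.431)² = 0.50155 kg m^2; centre at d = 0.631 m, so I = I_cm + Md² gives I = 0.50155 + (2.7)(0.631)² = 1.5766 kg m^2.
Rectangular plate: I_cm = (1/12)M(a²+b²) = (1/12)(5.8)[(0.638)² + (0.298)²] = 0.23966 kg m^2; centre at d = 0.204 m, so I = I_cm + Md² gives I = 0.23966 + (5.8)(0.204)² = 0.48103 kg m^2.
Total I = 0.22532 + 2.1841 + 1.5766 + 0.48103 = 4.4671 kg m^2.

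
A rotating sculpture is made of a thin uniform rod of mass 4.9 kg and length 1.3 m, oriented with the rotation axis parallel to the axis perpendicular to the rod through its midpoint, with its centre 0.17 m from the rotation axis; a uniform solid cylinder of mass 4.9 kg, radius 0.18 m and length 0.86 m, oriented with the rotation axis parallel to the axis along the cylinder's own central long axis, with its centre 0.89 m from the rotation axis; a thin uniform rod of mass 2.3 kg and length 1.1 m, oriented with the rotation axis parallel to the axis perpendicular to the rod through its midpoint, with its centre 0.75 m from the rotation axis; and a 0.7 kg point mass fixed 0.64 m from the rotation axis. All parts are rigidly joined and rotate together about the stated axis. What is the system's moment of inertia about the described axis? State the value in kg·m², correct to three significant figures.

Thin rod: I_cm = (1/12)ML² = (1/12)(4.9)(1.3)² = 0.69008 kg·m²; centre at d = 0.17 m, so the parallel axis theorem gives I = 0.69008 + (4.9)(0.17)² = 0.83169 kg·m².
Solid cylinder: I_cm = (1/2)MR² = (1/2)(4.9)(0.18)² = 0.07938 kg·m²; centre at d = 0.89 m, so the parallel axis theorem gives I = 0.07938 + (4.9)(0.89)² = 3.9607 kg·m².
Thin rod: I_cm = (1/12)ML² = (1/12)(2.3)(1.1)² = 0.23192 kg·m²; centre at d = 0.75 m, so the parallel axis theorem gives I = 0.23192 + (2.3)(0.75)² = 1.5257 kg·m².
Point mass: I_cm = 0; centre at d = 0.64 m, so the parallel axis theorem gives I = 0 + (0.7)(0.64)² = 0.28672 kg·m².
Total I = 0.83169 + 3.9607 + 1.5257 + 0.28672 = 6.6048 kg·m².

6.60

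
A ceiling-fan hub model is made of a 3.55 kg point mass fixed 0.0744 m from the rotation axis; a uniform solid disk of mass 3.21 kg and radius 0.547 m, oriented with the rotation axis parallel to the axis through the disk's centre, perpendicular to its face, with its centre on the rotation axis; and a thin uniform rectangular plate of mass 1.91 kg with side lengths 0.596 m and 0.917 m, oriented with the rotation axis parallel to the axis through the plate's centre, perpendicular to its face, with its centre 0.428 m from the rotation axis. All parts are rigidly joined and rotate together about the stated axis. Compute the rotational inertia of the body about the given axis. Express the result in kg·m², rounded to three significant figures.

Point mass: I_cm = 0; centre at d = 0.0744 m, so the parallel axis theorem gives I = 0 + (3.55)(0.0744)² = 0.019651 kg·m².
Solid disk: I_cm = (1/2)MR² = (1/2)(3.21)(0.547)² = 0.48023 kg·m²; axis through the centre, so I = 0.48023 kg·m².
Rectangular plate: I_cm = (1/12)M(a²+b²) = (1/12)(1.91)[(0.596)² + (0.917)²] = 0.19038 kg·m²; centre at d = 0.428 m, so the parallel axis theorem gives I = 0.19038 + (1.91)(0.428)² = 0.54026 kg·m².
Total I = 0.019651 + 0.48023 + 0.54026 = 1.0401 kg·m².

1.04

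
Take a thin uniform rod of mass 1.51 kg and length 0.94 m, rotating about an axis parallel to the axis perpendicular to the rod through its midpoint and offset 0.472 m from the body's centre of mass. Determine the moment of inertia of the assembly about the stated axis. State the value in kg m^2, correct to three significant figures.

I_cm = (1/12)ML² = (1/12)(1.51)(0.94)² = 0.11119 kg m^2; centre at d = 0.472 m, so the parallel axis theorem gives I = 0.11119 + (1.51)(0.472)² = 0.44759 kg m^2.

0.448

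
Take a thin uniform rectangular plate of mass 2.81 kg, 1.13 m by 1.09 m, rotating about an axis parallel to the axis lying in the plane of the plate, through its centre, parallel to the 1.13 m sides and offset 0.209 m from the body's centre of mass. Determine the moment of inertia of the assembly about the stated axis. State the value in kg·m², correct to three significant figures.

0.401

I_cm = (1/12)Mb² = (1/12)(2.81)(1.09)² = 0.27821 kg·m²; centre at d = 0.209 m, so I = I_cm + Md² gives I = 0.27821 + (2.81)(0.209)² = 0.40096 kg·m².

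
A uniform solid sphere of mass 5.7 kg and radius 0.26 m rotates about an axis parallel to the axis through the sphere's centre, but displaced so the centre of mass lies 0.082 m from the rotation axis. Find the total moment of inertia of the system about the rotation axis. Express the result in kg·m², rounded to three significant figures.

I_cm = (2/5)MR² = (2/5)(5.7)(0.26)² = 0.15413 kg·m²; centre at d = 0.082 m, so I = I_cm + Md² gives I = 0.15413 + (5.7)(0.082)² = 0.19245 kg·m².

0.192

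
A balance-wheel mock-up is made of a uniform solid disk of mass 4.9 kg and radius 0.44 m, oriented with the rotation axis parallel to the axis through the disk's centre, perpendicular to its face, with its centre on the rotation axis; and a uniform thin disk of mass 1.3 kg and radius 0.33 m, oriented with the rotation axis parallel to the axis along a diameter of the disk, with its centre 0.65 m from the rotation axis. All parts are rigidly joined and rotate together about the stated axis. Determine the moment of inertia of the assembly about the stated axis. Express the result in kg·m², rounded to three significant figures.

Solid disk: I_cm = (1/2)MR² = (1/2)(4.9)(0.44)² = 0.47432 kg·m²; axis through the centre, so I = 0.47432 kg·m².
Thin disk: I_cm = (1/4)MR² = (1/4)(1.3)(0.33)² = 0.035393 kg·m²; centre at d = 0.65 m, so I = I_cm + Md² gives I = 0.035393 + (1.3)(0.65)² = 0.58464 kg·m².
Total I = 0.47432 + 0.58464 = 1.059 kg·m².

1.06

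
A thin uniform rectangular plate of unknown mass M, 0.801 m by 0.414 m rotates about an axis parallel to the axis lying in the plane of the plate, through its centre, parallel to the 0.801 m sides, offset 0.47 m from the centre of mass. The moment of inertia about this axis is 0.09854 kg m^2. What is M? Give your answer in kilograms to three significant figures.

I = I_cm + Md² = (1/12)Mb² + Md² = M·[0.0833333·(0.414)² + (0.47)²] = M·0.23518.
So M = 0.09854 / 0.23518 = 0.41899 kg.

0.419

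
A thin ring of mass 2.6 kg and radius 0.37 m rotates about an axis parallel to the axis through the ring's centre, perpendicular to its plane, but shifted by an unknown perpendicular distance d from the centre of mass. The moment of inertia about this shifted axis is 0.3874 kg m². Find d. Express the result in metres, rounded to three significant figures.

About the centre-of-mass axis, I_cm = MR² = (2.6)(0.37)² = 0.35594 kg m².
Parallel axis theorem: I = I_cm + Md², so Md² = 0.3874 − 0.35594 = 0.03146 kg m².
d = √(0.03146 / 2.6) = 0.11 m.

0.110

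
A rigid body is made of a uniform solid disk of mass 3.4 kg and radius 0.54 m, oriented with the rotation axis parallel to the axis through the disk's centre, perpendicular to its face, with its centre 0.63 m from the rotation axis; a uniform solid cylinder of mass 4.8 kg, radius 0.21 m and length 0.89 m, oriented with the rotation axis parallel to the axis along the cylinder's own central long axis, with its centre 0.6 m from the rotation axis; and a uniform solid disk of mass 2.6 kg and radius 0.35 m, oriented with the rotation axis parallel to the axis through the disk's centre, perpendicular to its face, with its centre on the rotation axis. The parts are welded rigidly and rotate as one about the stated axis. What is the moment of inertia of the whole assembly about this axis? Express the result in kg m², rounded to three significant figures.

Solid disk: I_cm = (1/2)MR² = (1/2)(3.4)(0.54)² = 0.49572 kg m²; centre at d = 0.63 m, so I = I_cm + Md² gives I = 0.49572 + (3.4)(0.63)² = 1.8452 kg m².
Solid cylinder: I_cm = (1/2)MR² = (1/2)(4.8)(0.21)² = 0.10584 kg m²; centre at d = 0.6 m, so I = I_cm + Md² gives I = 0.10584 + (4.8)(0.6)² = 1.8338 kg m².
Solid disk: I_cm = (1/2)MR² = (1/2)(2.6)(0.35)² = 0.15925 kg m²; axis through the centre, so I = 0.15925 kg m².
Total I = 1.8452 + 1.8338 + 0.15925 = 3.8383 kg m².

3.84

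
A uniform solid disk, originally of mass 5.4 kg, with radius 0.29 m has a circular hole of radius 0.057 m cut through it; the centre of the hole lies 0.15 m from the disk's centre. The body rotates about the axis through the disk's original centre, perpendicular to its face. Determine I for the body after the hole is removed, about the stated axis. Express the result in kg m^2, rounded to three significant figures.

0.222

Unpierced body about its centre: I₀ = (1/2)MR² = (1/2)(5.4)(0.29)² = 0.22707 kg m^2.
The removed disk has mass m = M·(r/R)² = (5.4)(0.057/0.29)² = 0.20862 kg (same uniform areal density).
Its moment of inertia about the rotation axis (parallel-axis theorem): I_hole = (1/2)mr² + md² = (1/2)(0.20862)(0.057)² + (0.20862)(0.15)² = 0.0050328 kg m^2.
Treating the hole as negative mass, I = I₀ − I_hole = 0.22707 − 0.0050328 = 0.22204 kg m^2.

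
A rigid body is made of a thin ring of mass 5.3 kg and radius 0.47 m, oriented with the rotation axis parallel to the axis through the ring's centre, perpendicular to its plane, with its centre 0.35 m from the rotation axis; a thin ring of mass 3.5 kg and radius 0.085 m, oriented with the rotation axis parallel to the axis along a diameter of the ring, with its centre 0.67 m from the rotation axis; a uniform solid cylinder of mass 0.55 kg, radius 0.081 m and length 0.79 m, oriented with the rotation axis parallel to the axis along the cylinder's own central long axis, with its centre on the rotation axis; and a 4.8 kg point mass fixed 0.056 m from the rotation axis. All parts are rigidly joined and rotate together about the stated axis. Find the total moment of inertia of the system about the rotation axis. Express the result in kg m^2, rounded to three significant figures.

3.42

Thin ring: I_cm = MR² = (5.3)(0.47)² = 1.1708 kg m^2; centre at d = 0.35 m, so the parallel axis theorem gives I = 1.1708 + (5.3)(0.35)² = 1.82 kg m^2.
Thin ring: I_cm = (1/2)MR² = (1/2)(3.5)(0.085)² = 0.012644 kg m^2; centre at d = 0.67 m, so the parallel axis theorem gives I = 0.012644 + (3.5)(0.67)² = 1.5838 kg m^2.
Solid cylinder: I_cm = (1/2)MR² = (1/2)(0.55)(0.081)² = 0.0018043 kg m^2; axis through the centre, so I = 0.0018043 kg m^2.
Point mass: I_cm = 0; centre at d = 0.056 m, so the parallel axis theorem gives I = 0 + (4.8)(0.056)² = 0.015053 kg m^2.
Total I = 1.82 + 1.5838 + 0.0018043 + 0.015053 = 3.4207 kg m^2.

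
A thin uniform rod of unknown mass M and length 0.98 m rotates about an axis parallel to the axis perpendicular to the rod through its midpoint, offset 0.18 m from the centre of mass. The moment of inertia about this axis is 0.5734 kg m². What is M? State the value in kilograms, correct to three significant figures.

5.10

I = I_cm + Md² = (1/12)ML² + Md² = M·[0.0833333·(0.98)² + (0.18)²] = M·0.11243.
So M = 0.5734 / 0.11243 = 5.0999 kg.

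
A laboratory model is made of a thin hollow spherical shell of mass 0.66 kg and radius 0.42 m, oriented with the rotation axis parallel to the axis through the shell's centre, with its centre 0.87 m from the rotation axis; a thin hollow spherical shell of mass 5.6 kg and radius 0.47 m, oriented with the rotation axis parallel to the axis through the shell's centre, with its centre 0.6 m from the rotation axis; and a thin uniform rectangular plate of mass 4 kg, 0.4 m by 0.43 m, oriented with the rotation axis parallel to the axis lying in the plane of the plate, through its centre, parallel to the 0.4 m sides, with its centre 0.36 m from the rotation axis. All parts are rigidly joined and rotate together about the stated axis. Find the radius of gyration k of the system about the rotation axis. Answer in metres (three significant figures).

0.624

Spherical shell: I_cm = (2/3)MR² = (2/3)(0.66)(0.42)² = 0.077616 kg·m²; centre at d = 0.87 m, so the parallel axis theorem gives I = 0.077616 + (0.66)(0.87)² = 0.57717 kg·m².
Spherical shell: I_cm = (2/3)MR² = (2/3)(5.6)(0.47)² = 0.82469 kg·m²; centre at d = 0.6 m, so the parallel axis theorem gives I = 0.82469 + (5.6)(0.6)² = 2.8407 kg·m².
Rectangular plate: I_cm = (1/12)Mb² = (1/12)(4)(0.43)² = 0.061633 kg·m²; centre at d = 0.36 m, so the parallel axis theorem gives I = 0.061633 + (4)(0.36)² = 0.58003 kg·m².
Total I = 3.9979 kg·m²; total mass M = 10.26 kg.
k = √(I/M) = √(3.9979/10.26) = 0.62423 m.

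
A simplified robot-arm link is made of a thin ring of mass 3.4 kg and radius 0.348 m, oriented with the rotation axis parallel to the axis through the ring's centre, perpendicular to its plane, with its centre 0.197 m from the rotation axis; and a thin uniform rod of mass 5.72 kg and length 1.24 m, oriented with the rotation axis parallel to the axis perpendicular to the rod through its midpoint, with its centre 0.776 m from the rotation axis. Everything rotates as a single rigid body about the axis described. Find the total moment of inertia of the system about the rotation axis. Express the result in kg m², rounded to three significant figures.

Thin ring: I_cm = MR² = (3.4)(0.348)² = 0.41175 kg m²; centre at d = 0.197 m, so I = I_cm + Md² gives I = 0.41175 + (3.4)(0.197)² = 0.5437 kg m².
Thin rod: I_cm = (1/12)ML² = (1/12)(5.72)(1.24)² = 0.73292 kg m²; centre at d = 0.776 m, so I = I_cm + Md² gives I = 0.73292 + (5.72)(0.776)² = 4.1774 kg m².
Total I = 0.5437 + 4.1774 = 4.7211 kg m².

4.72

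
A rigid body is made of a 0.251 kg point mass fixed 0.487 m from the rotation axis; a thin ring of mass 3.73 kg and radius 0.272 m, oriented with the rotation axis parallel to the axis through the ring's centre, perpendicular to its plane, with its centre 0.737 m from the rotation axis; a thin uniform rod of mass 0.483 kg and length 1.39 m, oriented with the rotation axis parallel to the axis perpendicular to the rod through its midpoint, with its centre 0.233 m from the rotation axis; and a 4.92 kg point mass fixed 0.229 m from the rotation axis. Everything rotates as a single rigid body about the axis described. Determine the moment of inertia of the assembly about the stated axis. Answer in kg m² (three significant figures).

Point mass: I_cm = 0; centre at d = 0.487 m, so I = I_cm + Md² gives I = 0 + (0.251)(0.487)² = 0.059529 kg m².
Thin ring: I_cm = MR² = (3.73)(0.272)² = 0.27596 kg m²; centre at d = 0.737 m, so I = I_cm + Md² gives I = 0.27596 + (3.73)(0.737)² = 2.302 kg m².
Thin rod: I_cm = (1/12)ML² = (1/12)(0.483)(1.39)² = 0.077767 kg m²; centre at d = 0.233 m, so I = I_cm + Md² gives I = 0.077767 + (0.483)(0.233)² = 0.10399 kg m².
Point mass: I_cm = 0; centre at d = 0.229 m, so I = I_cm + Md² gives I = 0 + (4.92)(0.229)² = 0.25801 kg m².
Total I = 0.059529 + 2.302 + 0.10399 + 0.25801 = 2.7235 kg m².

2.72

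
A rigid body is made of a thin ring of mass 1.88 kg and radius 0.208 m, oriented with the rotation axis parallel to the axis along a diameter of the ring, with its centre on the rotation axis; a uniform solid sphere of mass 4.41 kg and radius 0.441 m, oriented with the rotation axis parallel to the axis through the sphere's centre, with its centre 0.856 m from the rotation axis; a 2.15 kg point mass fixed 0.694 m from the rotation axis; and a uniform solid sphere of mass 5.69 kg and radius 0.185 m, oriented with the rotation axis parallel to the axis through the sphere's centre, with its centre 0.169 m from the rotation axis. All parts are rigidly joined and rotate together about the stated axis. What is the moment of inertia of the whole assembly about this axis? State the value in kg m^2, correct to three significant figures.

Thin ring: I_cm = (1/2)MR² = (1/2)(1.88)(0.208)² = 0.040668 kg m^2; axis through the centre, so I = 0.040668 kg m^2.
Solid sphere: I_cm = (2/5)MR² = (2/5)(4.41)(0.441)² = 0.34306 kg m^2; centre at d = 0.856 m, so the parallel axis theorem gives I = 0.34306 + (4.41)(0.856)² = 3.5744 kg m^2.
Point mass: I_cm = 0; centre at d = 0.694 m, so the parallel axis theorem gives I = 0 + (2.15)(0.694)² = 1.0355 kg m^2.
Solid sphere: I_cm = (2/5)MR² = (2/5)(5.69)(0.185)² = 0.077896 kg m^2; centre at d = 0.169 m, so the parallel axis theorem gives I = 0.077896 + (5.69)(0.169)² = 0.24041 kg m^2.
Total I = 0.040668 + 3.5744 + 1.0355 + 0.24041 = 4.891 kg m^2.

4.89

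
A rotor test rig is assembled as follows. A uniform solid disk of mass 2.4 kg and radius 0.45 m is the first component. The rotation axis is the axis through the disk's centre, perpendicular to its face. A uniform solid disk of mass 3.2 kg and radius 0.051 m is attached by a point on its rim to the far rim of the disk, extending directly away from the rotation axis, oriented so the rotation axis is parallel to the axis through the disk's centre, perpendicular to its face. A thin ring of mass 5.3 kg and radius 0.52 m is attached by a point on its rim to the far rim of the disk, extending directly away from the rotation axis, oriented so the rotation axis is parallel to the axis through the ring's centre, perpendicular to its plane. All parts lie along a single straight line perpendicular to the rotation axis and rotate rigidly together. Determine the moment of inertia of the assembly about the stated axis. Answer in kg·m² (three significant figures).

Solid disk: I_cm = (1/2)MR² = (1/2)(2.4)(0.45)² = 0.243 kg·m²; axis through the centre, so I = 0.243 kg·m².
Solid disk: I_cm = (1/2)MR² = (1/2)(3.2)(0.051)² = 0.0041616 kg·m²; centre at d = 0.45 + 0.051 = 0.501 m, so the parallel axis theorem gives I = 0.0041616 + (3.2)(0.501)² = 0.80736 kg·m².
Thin ring: I_cm = MR² = (5.3)(0.52)² = 1.4331 kg·m²; centre at d = 0.45 + 0.051 + 0.051 + 0.52 = 1.072 m, so the parallel axis theorem gives I = 1.4331 + (5.3)(1.072)² = 7.5238 kg·m².
Total I = 0.243 + 0.80736 + 7.5238 = 8.5742 kg·m².

8.57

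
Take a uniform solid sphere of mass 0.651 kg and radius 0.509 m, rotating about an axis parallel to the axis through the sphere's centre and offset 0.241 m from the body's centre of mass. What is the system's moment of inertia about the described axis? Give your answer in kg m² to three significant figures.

I_cm = (2/5)MR² = (2/5)(0.651)(0.509)² = 0.067465 kg m²; centre at d = 0.241 m, so I = I_cm + Md² gives I = 0.067465 + (0.651)(0.241)² = 0.10528 kg m².

0.105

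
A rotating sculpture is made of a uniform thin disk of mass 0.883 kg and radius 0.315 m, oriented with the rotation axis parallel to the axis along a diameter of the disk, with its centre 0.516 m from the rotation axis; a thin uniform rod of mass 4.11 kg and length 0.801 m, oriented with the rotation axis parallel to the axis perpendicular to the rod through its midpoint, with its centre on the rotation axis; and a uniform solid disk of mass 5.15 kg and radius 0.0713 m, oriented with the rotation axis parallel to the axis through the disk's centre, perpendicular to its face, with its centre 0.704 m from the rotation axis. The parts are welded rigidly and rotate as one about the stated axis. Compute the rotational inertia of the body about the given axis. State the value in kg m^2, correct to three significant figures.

Thin disk: I_cm = (1/4)MR² = (1/4)(0.883)(0.315)² = 0.021904 kg m^2; centre at d = 0.516 m, so I = I_cm + Md² gives I = 0.021904 + (0.883)(0.516)² = 0.25701 kg m^2.
Thin rod: I_cm = (1/12)ML² = (1/12)(4.11)(0.801)² = 0.21975 kg m^2; axis through the centre, so I = 0.21975 kg m^2.
Solid disk: I_cm = (1/2)MR² = (1/2)(5.15)(0.0713)² = 0.013091 kg m^2; centre at d = 0.704 m, so I = I_cm + Md² gives I = 0.013091 + (5.15)(0.704)² = 2.5655 kg m^2.
Total I = 0.25701 + 0.21975 + 2.5655 = 3.0423 kg m^2.

3.04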